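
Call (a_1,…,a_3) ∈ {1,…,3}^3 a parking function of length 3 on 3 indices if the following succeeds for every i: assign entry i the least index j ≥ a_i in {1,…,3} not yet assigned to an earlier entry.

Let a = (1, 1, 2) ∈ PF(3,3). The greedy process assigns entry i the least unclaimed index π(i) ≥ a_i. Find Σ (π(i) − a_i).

2

Σπ = 3·4/2 = 6 (π permutes [3]); Σa = 1+1+2 = 4; disp = 6−4 = 2.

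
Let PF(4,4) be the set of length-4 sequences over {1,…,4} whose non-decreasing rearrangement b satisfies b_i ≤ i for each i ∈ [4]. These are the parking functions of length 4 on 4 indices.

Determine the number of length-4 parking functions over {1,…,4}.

125

#PF = 1·5^3 = 1·125 = 125 (Pollak)
One tuple (4,2,3,1) → sorted (1,2,3,4): b_i ≤ i ∀i, a PF.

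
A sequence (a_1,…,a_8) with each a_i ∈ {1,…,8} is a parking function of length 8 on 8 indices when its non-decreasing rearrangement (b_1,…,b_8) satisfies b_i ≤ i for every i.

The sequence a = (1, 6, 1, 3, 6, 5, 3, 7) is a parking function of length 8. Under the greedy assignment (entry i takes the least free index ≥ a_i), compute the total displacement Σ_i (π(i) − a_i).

Σπ = 8·9/2 = 36 (π permutes [8]); Σa = 1+6+1+3+6+5+3+7 = 32; disp = 36−32 = 4.

4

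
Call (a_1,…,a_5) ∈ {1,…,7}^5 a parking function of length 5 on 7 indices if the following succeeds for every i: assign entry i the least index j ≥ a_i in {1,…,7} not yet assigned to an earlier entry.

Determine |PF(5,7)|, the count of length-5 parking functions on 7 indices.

#PF = (8−5)·8^(5−1) = 3 · 4096 = 12288 (Konheim–Weiss)
E.g. (4,1,2,3,7) → sorted (1,2,3,4,7): b_i ≤ 2+i ∀i, a PF.

12288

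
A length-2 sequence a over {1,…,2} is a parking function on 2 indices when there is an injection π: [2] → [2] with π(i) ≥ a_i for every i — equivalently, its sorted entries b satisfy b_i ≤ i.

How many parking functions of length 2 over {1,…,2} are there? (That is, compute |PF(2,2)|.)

Count = (3−2)·3^(2−1) = 1·3 = 3 [KW]
Check (1,2) → sorted (1,2): b_i ≤ i ∀i, a PF.

3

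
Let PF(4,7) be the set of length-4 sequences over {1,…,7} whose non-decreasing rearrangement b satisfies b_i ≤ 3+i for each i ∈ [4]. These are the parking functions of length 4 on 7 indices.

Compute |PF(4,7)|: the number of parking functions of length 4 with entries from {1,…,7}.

2048

|PF| = (7−4+1)·(7+1)^(4−1) = 4 · 512 = 2048 [KW]
Example (4,1,1,2) → sorted (1,1,2,4): b_i ≤ 3+i ∀i, a PF.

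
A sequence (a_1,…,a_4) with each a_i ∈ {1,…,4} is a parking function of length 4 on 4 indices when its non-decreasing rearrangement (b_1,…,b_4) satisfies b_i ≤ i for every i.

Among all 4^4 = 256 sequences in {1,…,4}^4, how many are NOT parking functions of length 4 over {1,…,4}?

Count = (5−4)·5^(4−1) = 1×125 = 125 [KW]
Example (2,4,2,4) → sorted (2,2,4,4): b_1=2>1, not a PF.
So 256 − 125 = 131 fail.

131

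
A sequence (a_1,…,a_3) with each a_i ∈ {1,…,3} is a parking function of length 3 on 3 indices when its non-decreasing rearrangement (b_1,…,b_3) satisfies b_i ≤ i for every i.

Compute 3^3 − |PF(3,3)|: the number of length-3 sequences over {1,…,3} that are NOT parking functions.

11

|PF(3,3)| = (3−3+1)·(3+1)^(3−1) = 1 · 16 = 16
Example (2,2,3) → sorted (2,2,3): b_1=2>1, not a PF.
3^3 − 16 = 27 − 16 = 11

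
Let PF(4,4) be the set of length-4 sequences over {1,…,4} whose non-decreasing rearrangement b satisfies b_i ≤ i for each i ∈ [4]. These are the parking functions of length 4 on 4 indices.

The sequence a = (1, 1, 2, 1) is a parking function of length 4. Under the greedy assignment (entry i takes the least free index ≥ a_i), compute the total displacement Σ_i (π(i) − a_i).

5

Σπ = 4·5/2 = 10 (π permutes [4]); Σa = 1+1+2+1 = 5; disp = 10−5 = 5.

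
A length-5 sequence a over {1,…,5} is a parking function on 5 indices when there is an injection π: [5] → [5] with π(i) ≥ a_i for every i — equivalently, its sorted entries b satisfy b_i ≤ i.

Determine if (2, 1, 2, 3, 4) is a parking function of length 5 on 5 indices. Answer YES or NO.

Rearranged: b = (1, 2, 2, 3, 4).
  b_1=1 ≤ 1
  b_2=2 ≤ 2
  b_3=2 ≤ 3
  b_4=3 ≤ 4
  b_5=4 ≤ 5
All bounds hold ⇒ YES

YES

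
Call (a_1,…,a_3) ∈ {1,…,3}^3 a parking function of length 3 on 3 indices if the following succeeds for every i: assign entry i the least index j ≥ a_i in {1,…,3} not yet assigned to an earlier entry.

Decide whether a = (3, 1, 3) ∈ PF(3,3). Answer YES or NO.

NO

Rearranged: b = (1, 3, 3).
  b_1=1 ≤ 1
  b_2=3 > 2
  fails at i=2 ⇒ NO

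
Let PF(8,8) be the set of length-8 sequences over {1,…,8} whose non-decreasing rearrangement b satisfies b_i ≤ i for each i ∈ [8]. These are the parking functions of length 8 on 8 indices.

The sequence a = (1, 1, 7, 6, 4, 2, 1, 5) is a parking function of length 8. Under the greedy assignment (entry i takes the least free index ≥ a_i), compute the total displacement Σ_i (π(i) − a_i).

9

Σπ = 8·9/2 = 36 (π permutes [8]); Σa = 1+1+7+6+4+2+1+5 = 27; disp = 36−27 = 9.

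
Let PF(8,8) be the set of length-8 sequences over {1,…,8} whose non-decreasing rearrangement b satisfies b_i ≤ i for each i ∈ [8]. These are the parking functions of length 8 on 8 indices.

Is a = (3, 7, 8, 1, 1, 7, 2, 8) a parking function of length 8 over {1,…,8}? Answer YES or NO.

NO

Sorted: b = (1, 1, 2, 3, 7, 7, 8, 8).
  b_1=1 ≤ 1
  b_2=1 ≤ 2
  b_3=2 ≤ 3
  b_4=3 ≤ 4
  b_5=7 > 5
  fails at i=5 ⇒ NO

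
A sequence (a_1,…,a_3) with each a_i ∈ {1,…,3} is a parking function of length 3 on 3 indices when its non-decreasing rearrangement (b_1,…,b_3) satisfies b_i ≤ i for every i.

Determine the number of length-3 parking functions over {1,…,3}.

Count = 1·4^2 = 1×16 = 16 (Pollak)
Check (1,3,2) → sorted (1,2,3): b_i ≤ i ∀i, a PF.

16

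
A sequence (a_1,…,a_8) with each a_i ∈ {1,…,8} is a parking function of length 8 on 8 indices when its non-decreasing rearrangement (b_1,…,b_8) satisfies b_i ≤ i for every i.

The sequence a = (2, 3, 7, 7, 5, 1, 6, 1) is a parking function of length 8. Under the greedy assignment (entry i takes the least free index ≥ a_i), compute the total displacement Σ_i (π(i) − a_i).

4

Σπ = 36 ({1..8} each once); Σa = 2+3+7+7+5+1+6+1 = 32; disp = 36−32 = 4.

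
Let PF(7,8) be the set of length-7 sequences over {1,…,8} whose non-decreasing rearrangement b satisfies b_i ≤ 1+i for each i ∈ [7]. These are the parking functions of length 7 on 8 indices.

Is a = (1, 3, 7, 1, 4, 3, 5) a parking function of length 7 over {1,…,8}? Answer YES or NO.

Order a: b = (1, 1, 3, 3, 4, 5, 7).
  b_1=1 ≤ 2
  b_2=1 ≤ 3
  b_3=3 ≤ 4
  b_4=3 ≤ 5
  b_5=4 ≤ 6
  b_6=5 ≤ 7
  b_7=7 ≤ 8
All bounds hold ⇒ YES

YES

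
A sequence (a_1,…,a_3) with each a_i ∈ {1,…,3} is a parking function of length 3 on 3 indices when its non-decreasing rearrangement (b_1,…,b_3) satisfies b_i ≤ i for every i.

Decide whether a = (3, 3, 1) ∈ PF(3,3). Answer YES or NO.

NO

Sorted: b = (1, 3, 3).
  b_1=1 ≤ 1
  b_2=3 > 2
  fails at i=2 ⇒ NO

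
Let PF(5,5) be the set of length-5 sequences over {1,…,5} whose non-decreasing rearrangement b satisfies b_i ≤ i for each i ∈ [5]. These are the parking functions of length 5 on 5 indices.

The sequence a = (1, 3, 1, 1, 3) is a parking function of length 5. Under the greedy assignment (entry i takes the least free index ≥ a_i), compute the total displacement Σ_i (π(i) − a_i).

6

Σπ = 5·6/2 = 15 (π permutes [5]); Σa = 1+3+1+1+3 = 9; disp = 15−9 = 6.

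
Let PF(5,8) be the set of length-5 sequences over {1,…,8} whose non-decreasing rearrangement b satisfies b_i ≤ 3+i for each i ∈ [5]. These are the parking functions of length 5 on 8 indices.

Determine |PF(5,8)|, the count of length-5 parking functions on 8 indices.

#PF = (8−5+1)·(8+1)^(5−1) = 4 · 6561 = 26244 (Konheim–Weiss)
Check (2,3,3,5,5) → sorted (2,3,3,5,5): b_i ≤ 3+i ∀i, a PF.

26244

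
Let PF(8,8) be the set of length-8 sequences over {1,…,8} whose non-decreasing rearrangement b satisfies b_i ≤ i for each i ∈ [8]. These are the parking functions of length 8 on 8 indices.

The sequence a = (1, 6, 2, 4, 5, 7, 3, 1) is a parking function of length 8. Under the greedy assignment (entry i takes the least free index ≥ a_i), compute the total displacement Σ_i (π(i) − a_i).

Σπ = 36 ({1..8} each once); Σa = 1+6+2+4+5+7+3+1 = 29; disp = 36−29 = 7.

7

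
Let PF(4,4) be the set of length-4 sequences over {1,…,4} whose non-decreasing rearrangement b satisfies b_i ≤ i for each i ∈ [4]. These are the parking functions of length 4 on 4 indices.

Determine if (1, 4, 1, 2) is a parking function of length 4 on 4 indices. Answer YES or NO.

Order a: b = (1, 1, 2, 4).
  b_1=1 ≤ 1
  b_2=1 ≤ 2
  b_3=2 ≤ 3
  b_4=4 ≤ 4
All bounds hold ⇒ YES

YES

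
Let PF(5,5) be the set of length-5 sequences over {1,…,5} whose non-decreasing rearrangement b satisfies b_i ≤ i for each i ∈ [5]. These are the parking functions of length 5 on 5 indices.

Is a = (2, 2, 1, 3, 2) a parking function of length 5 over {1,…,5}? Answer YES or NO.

Rearranged: b = (1, 2, 2, 2, 3).
  b_1=1 ≤ 1
  b_2=2 ≤ 2
  b_3=2 ≤ 3
  b_4=2 ≤ 4
  b_5=3 ≤ 5
All bounds hold ⇒ YES

YES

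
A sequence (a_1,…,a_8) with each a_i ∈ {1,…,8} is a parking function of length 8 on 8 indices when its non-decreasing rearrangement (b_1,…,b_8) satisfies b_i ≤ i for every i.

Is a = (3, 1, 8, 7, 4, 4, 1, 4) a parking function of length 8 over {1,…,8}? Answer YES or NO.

Order a: b = (1, 1, 3, 4, 4, 4, 7, 8).
  b_1=1 ≤ 1
  b_2=1 ≤ 2
  b_3=3 ≤ 3
  b_4=4 ≤ 4
  b_5=4 ≤ 5
  b_6=4 ≤ 6
  b_7=7 ≤ 7
  b_8=8 ≤ 8
All bounds hold ⇒ YES

YES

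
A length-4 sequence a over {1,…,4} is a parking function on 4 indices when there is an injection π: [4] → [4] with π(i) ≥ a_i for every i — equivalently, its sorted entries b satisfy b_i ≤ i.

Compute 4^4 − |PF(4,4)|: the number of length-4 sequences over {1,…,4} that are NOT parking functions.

131

#PF = (5−4)·5^(4−1) = 1 · 125 = 125
Check (2,4,4,4) → sorted (2,4,4,4): b_1=2>1, not a PF.
So 256 − 125 = 131 fail.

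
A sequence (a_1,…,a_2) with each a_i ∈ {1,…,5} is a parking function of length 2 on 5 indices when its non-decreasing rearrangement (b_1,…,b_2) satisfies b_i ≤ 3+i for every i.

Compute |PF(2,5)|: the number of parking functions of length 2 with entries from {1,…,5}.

24

|PF| = (5−2+1)·(5+1)^(2−1) = 4 · 6 = 24 (Konheim–Weiss)
Check (3,4) → sorted (3,4): b_i ≤ 3+i ∀i, a PF.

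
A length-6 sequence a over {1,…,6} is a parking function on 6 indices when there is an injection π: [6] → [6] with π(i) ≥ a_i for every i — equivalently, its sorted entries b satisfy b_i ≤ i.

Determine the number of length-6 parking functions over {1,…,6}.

|PF| = 1·7^5 = 1×16807 = 16807
One tuple (2,2,3,4,1,2) → sorted (1,2,2,2,3,4): b_i ≤ i ∀i, a PF.

16807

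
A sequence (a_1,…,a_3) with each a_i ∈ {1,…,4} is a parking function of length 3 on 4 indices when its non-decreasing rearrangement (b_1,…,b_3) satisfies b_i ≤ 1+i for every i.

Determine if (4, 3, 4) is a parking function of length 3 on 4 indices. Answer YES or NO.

Rearranged: b = (3, 4, 4).
  b_1=3 > 2
  fails at i=1 ⇒ NO

NO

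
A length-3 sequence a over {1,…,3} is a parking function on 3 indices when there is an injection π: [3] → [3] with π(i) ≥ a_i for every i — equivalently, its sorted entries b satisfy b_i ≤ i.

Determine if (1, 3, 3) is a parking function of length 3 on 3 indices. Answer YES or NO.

Order a: b = (1, 3, 3).
  b_1=1 ≤ 1
  b_2=3 > 2
  fails at i=2 ⇒ NO

NO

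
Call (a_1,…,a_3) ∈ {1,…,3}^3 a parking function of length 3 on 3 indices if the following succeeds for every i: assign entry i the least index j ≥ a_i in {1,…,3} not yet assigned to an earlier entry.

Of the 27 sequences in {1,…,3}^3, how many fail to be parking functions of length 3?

11

|PF(3,3)| = (3−3+1)·(3+1)^(3−1) = 1·16 = 16 (Konheim–Weiss)
One tuple (3,3,3) → sorted (3,3,3): b_1=3>1, not a PF.
3^3 − 16 = 27 − 16 = 11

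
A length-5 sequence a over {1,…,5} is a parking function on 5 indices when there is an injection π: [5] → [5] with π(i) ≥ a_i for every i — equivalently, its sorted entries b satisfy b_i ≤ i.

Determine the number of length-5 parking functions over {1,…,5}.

1296

Count = (6−5)·6^(5−1) = 1·1296 = 1296
E.g. (3,5,3,2,1) → sorted (1,2,3,3,5): b_i ≤ i ∀i, a PF.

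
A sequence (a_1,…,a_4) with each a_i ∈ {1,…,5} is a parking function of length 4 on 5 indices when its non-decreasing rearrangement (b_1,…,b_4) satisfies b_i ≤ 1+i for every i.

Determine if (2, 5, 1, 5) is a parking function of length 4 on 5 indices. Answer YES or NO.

NO

Rearranged: b = (1, 2, 5, 5).
  b_1=1 ≤ 2
  b_2=2 ≤ 3
  b_3=5 > 4
  fails at i=3 ⇒ NO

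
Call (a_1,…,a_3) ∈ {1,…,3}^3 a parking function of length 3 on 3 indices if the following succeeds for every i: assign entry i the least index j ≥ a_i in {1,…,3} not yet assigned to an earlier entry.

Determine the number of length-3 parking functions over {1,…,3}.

16

Count = (3−3+1)·(3+1)^(3−1) = 1·16 = 16
E.g. (2,1,2) → sorted (1,2,2): b_i ≤ i ∀i, a PF.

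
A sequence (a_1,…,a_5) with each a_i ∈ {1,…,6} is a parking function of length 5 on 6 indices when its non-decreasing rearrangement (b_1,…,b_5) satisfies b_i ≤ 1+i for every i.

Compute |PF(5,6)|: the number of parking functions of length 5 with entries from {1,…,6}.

4802

#PF = (6+1−5)·(6+1)^{5−1} = 2 · 2401 = 4802 [KW]
Check (5,2,3,1,6) → sorted (1,2,3,5,6): b_i ≤ 1+i ∀i, a PF.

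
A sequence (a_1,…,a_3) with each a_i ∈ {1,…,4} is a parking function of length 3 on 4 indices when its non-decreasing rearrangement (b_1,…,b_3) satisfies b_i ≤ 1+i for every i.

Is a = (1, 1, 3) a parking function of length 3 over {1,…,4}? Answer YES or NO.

Sorted: b = (1, 1, 3).
  b_1=1 ≤ 2
  b_2=1 ≤ 3
  b_3=3 ≤ 4
All bounds hold ⇒ YES

YES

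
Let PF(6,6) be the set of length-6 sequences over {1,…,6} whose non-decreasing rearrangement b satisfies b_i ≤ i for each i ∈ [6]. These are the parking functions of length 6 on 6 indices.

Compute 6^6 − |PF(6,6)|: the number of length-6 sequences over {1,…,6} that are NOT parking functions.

29849

|PF(6,6)| = (6+1−6)·(6+1)^{6−1} = 1·16807 = 16807 (Konheim–Weiss)
Example (6,4,6,3,5,3) → sorted (3,3,4,5,6,6): b_1=3>1, not a PF.
Total 46656; non-PF = 46656−16807 = 29849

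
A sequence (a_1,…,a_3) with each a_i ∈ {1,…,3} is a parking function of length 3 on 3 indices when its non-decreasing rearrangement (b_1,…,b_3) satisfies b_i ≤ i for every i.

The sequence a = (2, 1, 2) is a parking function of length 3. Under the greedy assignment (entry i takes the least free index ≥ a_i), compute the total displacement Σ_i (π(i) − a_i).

Σπ(i) = 1+…+3 = 6; Σa = 2+1+2 = 5; disp = 6−5 = 1.

1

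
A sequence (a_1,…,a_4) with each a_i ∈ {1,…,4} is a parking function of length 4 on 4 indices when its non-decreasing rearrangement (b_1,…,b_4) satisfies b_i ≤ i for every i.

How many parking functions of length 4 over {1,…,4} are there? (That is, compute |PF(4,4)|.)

Count = (5−4)·5^(4−1) = 1 · 125 = 125 [KW]
Example (3,2,1,2) → sorted (1,2,2,3): b_i ≤ i ∀i, a PF.

125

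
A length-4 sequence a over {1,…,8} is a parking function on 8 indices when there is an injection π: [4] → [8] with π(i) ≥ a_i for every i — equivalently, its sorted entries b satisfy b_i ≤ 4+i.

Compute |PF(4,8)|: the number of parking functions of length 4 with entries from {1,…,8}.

|PF| = (9−4)·9^(4−1) = 5·729 = 3645
Check (5,5,2,1) → sorted (1,2,5,5): b_i ≤ 4+i ∀i, a PF.

3645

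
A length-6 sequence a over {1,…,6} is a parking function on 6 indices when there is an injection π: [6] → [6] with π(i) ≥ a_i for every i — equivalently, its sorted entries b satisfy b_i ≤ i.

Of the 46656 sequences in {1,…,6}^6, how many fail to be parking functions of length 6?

|PF| = (6+1−6)·(6+1)^{6−1} = 1·16807 = 16807 (Pollak)
One tuple (6,4,3,3,6,5) → sorted (3,3,4,5,6,6): b_1=3>1, not a PF.
So 46656 − 16807 = 29849 fail.

29849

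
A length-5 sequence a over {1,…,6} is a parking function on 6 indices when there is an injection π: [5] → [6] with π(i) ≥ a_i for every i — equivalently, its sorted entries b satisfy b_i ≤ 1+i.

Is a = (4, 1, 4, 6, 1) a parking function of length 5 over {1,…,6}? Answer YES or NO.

Order a: b = (1, 1, 4, 4, 6).
  b_1=1 ≤ 2
  b_2=1 ≤ 3
  b_3=4 ≤ 4
  b_4=4 ≤ 5
  b_5=6 ≤ 6
All bounds hold ⇒ YES

YES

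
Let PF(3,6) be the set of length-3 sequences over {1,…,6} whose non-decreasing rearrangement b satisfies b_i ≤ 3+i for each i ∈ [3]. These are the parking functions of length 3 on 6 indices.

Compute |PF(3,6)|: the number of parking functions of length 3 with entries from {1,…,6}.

|PF| = (6−3+1)·(6+1)^(3−1) = 4×49 = 196 [KW]
One tuple (6,3,1) → sorted (1,3,6): b_i ≤ 3+i ∀i, a PF.

196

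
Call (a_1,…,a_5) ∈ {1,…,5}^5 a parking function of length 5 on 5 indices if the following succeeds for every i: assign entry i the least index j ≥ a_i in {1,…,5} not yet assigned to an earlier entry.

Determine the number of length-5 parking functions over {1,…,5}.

#PF = 1·6^4 = 1×1296 = 1296 [KW]
Example (1,5,2,3,4) → sorted (1,2,3,4,5): b_i ≤ i ∀i, a PF.

1296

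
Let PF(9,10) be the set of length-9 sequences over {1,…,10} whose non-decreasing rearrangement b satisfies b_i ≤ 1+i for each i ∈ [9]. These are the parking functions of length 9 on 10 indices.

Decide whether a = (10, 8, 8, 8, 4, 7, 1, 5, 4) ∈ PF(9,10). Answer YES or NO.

Sorted: b = (1, 4, 4, 5, 7, 8, 8, 8, 10).
  b_1=1 ≤ 2
  b_2=4 > 3
  fails at i=2 ⇒ NO

NO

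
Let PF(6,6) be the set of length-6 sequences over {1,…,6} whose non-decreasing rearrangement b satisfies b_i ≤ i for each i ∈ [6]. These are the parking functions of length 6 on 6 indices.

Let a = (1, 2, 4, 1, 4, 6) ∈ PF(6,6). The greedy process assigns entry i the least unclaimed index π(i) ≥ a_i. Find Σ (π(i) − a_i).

3

Σπ(i) = 1+…+6 = 21; Σa = 1+2+4+1+4+6 = 18; disp = 21−18 = 3.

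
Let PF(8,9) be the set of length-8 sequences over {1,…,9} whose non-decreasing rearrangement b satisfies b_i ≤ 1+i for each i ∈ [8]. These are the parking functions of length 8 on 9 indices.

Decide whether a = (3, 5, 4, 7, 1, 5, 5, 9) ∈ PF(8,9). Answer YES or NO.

Sorted: b = (1, 3, 4, 5, 5, 5, 7, 9).
  b_1=1 ≤ 2
  b_2=3 ≤ 3
  b_3=4 ≤ 4
  b_4=5 ≤ 5
  b_5=5 ≤ 6
  b_6=5 ≤ 7
  b_7=7 ≤ 8
  b_8=9 ≤ 9
All bounds hold ⇒ YES

YES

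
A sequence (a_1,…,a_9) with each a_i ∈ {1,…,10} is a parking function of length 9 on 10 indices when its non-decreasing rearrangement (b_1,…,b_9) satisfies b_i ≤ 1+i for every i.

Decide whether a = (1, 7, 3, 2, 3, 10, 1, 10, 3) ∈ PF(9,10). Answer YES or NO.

Order a: b = (1, 1, 2, 3, 3, 3, 7, 10, 10).
  b_1=1 ≤ 2
  b_2=1 ≤ 3
  b_3=2 ≤ 4
  b_4=3 ≤ 5
  b_5=3 ≤ 6
  b_6=3 ≤ 7
  b_7=7 ≤ 8
  b_8=10 > 9
  fails at i=8 ⇒ NO

NO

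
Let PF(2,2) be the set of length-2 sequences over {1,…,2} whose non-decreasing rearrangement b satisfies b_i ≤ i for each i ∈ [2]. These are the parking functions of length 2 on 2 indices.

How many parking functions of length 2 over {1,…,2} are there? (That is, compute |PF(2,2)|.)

|PF| = (2−2+1)·(2+1)^(2−1) = 1 · 3 = 3 (Konheim–Weiss)
Check (2,1) → sorted (1,2): b_i ≤ i ∀i, a PF.

3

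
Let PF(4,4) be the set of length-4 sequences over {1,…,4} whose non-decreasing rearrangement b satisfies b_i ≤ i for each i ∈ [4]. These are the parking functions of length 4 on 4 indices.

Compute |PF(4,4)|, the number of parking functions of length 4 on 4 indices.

125

|PF(4,4)| = (5−4)·5^(4−1) = 1×125 = 125
One tuple (4,3,2,1) → sorted (1,2,3,4): b_i ≤ i ∀i, a PF.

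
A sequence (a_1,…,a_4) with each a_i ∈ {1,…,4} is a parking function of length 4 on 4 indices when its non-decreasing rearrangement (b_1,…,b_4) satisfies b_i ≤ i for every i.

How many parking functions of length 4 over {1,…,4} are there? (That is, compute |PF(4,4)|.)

125

|PF| = (5−4)·5^(4−1) = 1×125 = 125 [KW]
One tuple (1,4,1,2) → sorted (1,1,2,4): b_i ≤ i ∀i, a PF.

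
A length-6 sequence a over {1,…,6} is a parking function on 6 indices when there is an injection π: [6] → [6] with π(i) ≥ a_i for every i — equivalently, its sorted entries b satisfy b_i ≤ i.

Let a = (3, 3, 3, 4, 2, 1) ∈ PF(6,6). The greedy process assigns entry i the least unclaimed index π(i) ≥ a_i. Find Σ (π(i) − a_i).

5

Σπ(i) = 1+…+6 = 21; Σa = 3+3+3+4+2+1 = 16; disp = 21−16 = 5.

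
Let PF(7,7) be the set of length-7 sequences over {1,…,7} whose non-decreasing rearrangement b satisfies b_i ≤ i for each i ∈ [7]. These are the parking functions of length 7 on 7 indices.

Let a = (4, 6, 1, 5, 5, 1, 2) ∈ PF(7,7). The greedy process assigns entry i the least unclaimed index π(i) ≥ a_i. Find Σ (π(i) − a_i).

Σπ = 28 ({1..7} each once); Σa = 4+6+1+5+5+1+2 = 24; disp = 28−24 = 4.

4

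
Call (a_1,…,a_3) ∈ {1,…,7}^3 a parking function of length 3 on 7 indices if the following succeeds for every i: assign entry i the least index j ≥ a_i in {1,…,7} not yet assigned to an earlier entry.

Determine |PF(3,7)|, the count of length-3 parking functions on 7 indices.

Count = (7−3+1)·(7+1)^(3−1) = 5·64 = 320 (Pollak)
Check (7,4,5) → sorted (4,5,7): b_i ≤ 4+i ∀i, a PF.

320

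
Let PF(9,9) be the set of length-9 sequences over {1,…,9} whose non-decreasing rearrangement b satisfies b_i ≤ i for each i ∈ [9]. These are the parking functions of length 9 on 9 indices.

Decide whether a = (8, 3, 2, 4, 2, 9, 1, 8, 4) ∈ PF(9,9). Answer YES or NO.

Order a: b = (1, 2, 2, 3, 4, 4, 8, 8, 9).
  b_1=1 ≤ 1
  b_2=2 ≤ 2
  b_3=2 ≤ 3
  b_4=3 ≤ 4
  b_5=4 ≤ 5
  b_6=4 ≤ 6
  b_7=8 > 7
  fails at i=7 ⇒ NO

NO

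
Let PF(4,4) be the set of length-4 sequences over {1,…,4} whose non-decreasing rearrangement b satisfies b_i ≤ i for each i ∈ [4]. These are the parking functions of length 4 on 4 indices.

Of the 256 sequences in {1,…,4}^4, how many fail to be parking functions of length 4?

131

|PF(4,4)| = 1·5^3 = 1×125 = 125 (Konheim–Weiss)
Check (4,3,4,3) → sorted (3,3,4,4): b_1=3>1, not a PF.
Total 256; non-PF = 256−125 = 131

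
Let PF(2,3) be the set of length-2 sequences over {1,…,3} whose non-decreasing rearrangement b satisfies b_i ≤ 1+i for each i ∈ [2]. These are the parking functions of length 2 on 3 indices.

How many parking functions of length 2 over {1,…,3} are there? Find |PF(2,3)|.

|PF| = (3−2+1)·(3+1)^(2−1) = 2·4 = 8 [KW]
One tuple (3,1) → sorted (1,3): b_i ≤ 1+i ∀i, a PF.

8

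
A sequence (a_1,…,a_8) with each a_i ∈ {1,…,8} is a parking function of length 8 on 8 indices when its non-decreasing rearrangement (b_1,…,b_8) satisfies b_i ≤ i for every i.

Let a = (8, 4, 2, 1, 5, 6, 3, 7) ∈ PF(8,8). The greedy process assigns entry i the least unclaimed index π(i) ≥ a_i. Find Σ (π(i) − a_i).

Σπ(i) = 1+…+8 = 36; Σa = 8+4+2+1+5+6+3+7 = 36; disp = 36−36 = 0.

0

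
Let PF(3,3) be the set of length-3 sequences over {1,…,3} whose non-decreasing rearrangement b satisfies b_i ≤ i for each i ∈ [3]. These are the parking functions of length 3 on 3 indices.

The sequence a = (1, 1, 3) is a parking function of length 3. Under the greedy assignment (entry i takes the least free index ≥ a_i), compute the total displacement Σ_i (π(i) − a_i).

Σπ = 3·4/2 = 6 (π permutes [3]); Σa = 1+1+3 = 5; disp = 6−5 = 1.

1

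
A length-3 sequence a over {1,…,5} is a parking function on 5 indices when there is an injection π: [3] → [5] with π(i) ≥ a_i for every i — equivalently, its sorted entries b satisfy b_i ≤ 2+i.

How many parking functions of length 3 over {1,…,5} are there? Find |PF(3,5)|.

108

Count = 3·6^2 = 3 · 36 = 108 (Konheim–Weiss)
E.g. (1,2,5) → sorted (1,2,5): b_i ≤ 2+i ∀i, a PF.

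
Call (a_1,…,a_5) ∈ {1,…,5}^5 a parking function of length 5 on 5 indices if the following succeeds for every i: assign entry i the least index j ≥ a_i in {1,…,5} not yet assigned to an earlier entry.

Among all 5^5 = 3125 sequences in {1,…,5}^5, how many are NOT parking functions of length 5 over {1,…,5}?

|PF| = (5+1−5)·(5+1)^{5−1} = 1·1296 = 1296 (Pollak)
Example (5,3,4,4,3) → sorted (3,3,4,4,5): b_1=3>1, not a PF.
So 3125 − 1296 = 1829 fail.

1829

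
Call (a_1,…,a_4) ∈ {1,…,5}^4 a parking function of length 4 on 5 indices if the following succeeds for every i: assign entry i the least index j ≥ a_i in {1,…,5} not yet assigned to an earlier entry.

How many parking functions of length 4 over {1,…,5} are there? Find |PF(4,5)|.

|PF(4,5)| = (5+1−4)·(5+1)^{4−1} = 2×216 = 432 (Pollak)
Check (5,3,2,3) → sorted (2,3,3,5): b_i ≤ 1+i ∀i, a PF.

432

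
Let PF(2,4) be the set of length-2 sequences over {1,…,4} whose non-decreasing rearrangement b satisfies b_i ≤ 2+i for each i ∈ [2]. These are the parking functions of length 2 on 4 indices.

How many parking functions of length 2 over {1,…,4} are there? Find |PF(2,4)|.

#PF = (5−2)·5^(2−1) = 3 · 5 = 15 (Konheim–Weiss)
E.g. (3,3) → sorted (3,3): b_i ≤ 2+i ∀i, a PF.

15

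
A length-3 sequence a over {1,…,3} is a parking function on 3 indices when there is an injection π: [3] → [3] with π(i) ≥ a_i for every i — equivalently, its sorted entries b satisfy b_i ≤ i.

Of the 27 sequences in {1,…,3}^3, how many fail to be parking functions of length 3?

11

Count = (3+1−3)·(3+1)^{3−1} = 1×16 = 16 (Konheim–Weiss)
One tuple (3,2,2) → sorted (2,2,3): b_1=2>1, not a PF.
3^3 − 16 = 27 − 16 = 11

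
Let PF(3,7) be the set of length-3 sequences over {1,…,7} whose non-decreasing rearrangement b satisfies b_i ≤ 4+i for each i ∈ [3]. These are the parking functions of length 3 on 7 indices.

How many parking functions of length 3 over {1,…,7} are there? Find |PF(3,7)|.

320

#PF = (8−3)·8^(3−1) = 5·64 = 320
One tuple (2,5,5) → sorted (2,5,5): b_i ≤ 4+i ∀i, a PF.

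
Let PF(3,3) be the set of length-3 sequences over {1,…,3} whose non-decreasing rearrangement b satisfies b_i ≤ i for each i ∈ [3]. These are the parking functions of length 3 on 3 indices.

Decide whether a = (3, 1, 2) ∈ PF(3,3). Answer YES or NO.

Sorted: b = (1, 2, 3).
  b_1=1 ≤ 1
  b_2=2 ≤ 2
  b_3=3 ≤ 3
All bounds hold ⇒ YES

YES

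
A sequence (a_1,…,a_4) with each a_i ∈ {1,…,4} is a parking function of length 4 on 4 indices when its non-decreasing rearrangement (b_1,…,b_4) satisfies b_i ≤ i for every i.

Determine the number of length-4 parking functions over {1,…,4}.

125

|PF| = (4−4+1)·(4+1)^(4−1) = 1×125 = 125
Check (1,4,1,1) → sorted (1,1,1,4): b_i ≤ i ∀i, a PF.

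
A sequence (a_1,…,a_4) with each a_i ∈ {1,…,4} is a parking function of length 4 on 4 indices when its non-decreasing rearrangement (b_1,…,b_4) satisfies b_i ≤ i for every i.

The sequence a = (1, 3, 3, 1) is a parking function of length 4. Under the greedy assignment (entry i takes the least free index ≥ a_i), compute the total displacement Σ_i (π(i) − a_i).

Σπ(i) = 1+…+4 = 10; Σa = 1+3+3+1 = 8; disp = 10−8 = 2.

2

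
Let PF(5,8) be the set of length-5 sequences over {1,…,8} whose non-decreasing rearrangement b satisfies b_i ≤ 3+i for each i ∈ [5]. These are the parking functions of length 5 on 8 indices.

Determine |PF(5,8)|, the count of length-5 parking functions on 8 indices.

26244

Count = (8−5+1)·(8+1)^(5−1) = 4 · 6561 = 26244 [KW]
One tuple (1,7,3,1,7) → sorted (1,1,3,7,7): b_i ≤ 3+i ∀i, a PF.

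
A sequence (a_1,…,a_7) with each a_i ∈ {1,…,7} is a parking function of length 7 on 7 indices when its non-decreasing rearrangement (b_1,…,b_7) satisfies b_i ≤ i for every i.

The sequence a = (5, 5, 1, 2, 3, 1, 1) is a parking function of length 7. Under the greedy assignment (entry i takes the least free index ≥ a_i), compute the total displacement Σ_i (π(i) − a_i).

Σπ(i) = 1+…+7 = 28; Σa = 5+5+1+2+3+1+1 = 18; disp = 28−18 = 10.

10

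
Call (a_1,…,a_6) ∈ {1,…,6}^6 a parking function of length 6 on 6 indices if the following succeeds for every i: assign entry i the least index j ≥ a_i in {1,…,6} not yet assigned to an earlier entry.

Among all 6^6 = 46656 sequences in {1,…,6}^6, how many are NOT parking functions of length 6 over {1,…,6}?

29849

Count = (6−6+1)·(6+1)^(6−1) = 1 · 16807 = 16807 [KW]
Check (4,5,5,5,5,4) → sorted (4,4,5,5,5,5): b_1=4>1, not a PF.
Total 46656; non-PF = 46656−16807 = 29849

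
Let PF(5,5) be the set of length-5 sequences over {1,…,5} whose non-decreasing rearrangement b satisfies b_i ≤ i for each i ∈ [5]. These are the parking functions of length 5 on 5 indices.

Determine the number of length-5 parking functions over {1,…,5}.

1296

|PF| = (6−5)·6^(5−1) = 1 · 1296 = 1296
Example (2,3,4,3,1) → sorted (1,2,3,3,4): b_i ≤ i ∀i, a PF.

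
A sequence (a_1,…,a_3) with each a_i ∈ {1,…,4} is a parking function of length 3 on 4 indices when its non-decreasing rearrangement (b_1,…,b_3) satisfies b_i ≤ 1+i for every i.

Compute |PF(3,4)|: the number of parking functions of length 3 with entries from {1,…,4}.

50

|PF| = (5−3)·5^(3−1) = 2 · 25 = 50 [KW]
One tuple (2,3,4) → sorted (2,3,4): b_i ≤ 1+i ∀i, a PF.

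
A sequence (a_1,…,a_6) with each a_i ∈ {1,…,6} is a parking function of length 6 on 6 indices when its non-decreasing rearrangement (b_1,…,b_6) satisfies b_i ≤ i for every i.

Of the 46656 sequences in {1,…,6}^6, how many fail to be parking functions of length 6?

29849

|PF(6,6)| = (6+1−6)·(6+1)^{6−1} = 1 · 16807 = 16807 [KW]
Example (4,5,3,5,4,3) → sorted (3,3,4,4,5,5): b_1=3>1, not a PF.
So 46656 − 16807 = 29849 fail.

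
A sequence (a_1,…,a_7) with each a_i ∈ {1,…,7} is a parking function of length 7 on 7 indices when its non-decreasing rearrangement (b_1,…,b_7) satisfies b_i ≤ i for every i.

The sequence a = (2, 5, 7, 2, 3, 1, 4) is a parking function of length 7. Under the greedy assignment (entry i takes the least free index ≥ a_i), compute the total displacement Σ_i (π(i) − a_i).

Σπ(i) = 1+…+7 = 28; Σa = 2+5+7+2+3+1+4 = 24; disp = 28−24 = 4.

4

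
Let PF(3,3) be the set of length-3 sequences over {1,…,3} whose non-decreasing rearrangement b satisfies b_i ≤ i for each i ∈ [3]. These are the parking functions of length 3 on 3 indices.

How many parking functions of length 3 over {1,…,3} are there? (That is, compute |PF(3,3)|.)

16

Count = (3+1−3)·(3+1)^{3−1} = 1×16 = 16 (Konheim–Weiss)
Check (1,1,1) → sorted (1,1,1): b_i ≤ i ∀i, a PF.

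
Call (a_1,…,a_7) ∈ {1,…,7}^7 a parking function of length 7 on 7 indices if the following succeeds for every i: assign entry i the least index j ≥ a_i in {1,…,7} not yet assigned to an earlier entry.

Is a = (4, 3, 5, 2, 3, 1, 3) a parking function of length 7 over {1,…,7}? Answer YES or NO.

Order a: b = (1, 2, 3, 3, 3, 4, 5).
  b_1=1 ≤ 1
  b_2=2 ≤ 2
  b_3=3 ≤ 3
  b_4=3 ≤ 4
  b_5=3 ≤ 5
  b_6=4 ≤ 6
  b_7=5 ≤ 7
All bounds hold ⇒ YES

YES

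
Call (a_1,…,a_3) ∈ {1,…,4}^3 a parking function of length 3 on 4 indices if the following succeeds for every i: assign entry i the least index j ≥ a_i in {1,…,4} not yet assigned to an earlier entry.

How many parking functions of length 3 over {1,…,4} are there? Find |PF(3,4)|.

50

Count = (4−3+1)·(4+1)^(3−1) = 2·25 = 50 (Konheim–Weiss)
Check (1,3,4) → sorted (1,3,4): b_i ≤ 1+i ∀i, a PF.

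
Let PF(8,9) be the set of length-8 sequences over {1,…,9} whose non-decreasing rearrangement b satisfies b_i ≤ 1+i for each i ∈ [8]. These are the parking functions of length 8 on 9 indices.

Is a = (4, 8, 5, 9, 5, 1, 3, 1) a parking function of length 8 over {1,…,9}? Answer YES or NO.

YES

Order a: b = (1, 1, 3, 4, 5, 5, 8, 9).
  b_1=1 ≤ 2
  b_2=1 ≤ 3
  b_3=3 ≤ 4
  b_4=4 ≤ 5
  b_5=5 ≤ 6
  b_6=5 ≤ 7
  b_7=8 ≤ 8
  b_8=9 ≤ 9
All bounds hold ⇒ YES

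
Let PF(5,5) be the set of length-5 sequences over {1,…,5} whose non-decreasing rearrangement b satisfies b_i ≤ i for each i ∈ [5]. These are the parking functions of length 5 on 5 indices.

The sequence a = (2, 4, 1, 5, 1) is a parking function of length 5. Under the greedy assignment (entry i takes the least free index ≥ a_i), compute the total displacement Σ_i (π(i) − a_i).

Σπ = 5·6/2 = 15 (π permutes [5]); Σa = 2+4+1+5+1 = 13; disp = 15−13 = 2.

2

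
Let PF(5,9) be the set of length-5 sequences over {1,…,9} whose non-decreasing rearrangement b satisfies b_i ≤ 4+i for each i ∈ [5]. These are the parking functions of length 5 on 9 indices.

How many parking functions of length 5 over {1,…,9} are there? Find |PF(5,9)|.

50000

|PF| = (9+1−5)·(9+1)^{5−1} = 5·10000 = 50000
Example (6,7,5,3,1) → sorted (1,3,5,6,7): b_i ≤ 4+i ∀i, a PF.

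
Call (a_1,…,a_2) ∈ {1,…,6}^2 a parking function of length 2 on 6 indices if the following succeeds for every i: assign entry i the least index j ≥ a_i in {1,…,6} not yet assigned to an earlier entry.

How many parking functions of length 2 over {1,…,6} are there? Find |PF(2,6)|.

35

Count = 5·7^1 = 5×7 = 35 (Konheim–Weiss)
E.g. (6,5) → sorted (5,6): b_i ≤ 4+i ∀i, a PF.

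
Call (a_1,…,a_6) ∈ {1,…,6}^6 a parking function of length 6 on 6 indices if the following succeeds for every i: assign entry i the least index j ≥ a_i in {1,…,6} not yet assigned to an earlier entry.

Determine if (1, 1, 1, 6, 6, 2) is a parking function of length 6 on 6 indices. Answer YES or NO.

Rearranged: b = (1, 1, 1, 2, 6, 6).
  b_1=1 ≤ 1
  b_2=1 ≤ 2
  b_3=1 ≤ 3
  b_4=2 ≤ 4
  b_5=6 > 5
  fails at i=5 ⇒ NO

NO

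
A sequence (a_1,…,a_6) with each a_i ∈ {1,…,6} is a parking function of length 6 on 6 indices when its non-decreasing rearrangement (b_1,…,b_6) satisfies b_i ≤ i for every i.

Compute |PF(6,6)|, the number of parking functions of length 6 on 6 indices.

#PF = (6+1−6)·(6+1)^{6−1} = 1·16807 = 16807
One tuple (1,4,5,5,1,2) → sorted (1,1,2,4,5,5): b_i ≤ i ∀i, a PF.

16807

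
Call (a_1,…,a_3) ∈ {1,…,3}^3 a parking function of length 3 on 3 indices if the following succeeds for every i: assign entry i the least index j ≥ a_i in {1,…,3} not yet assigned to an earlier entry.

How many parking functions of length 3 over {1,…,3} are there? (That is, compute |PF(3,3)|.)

16

|PF(3,3)| = 1·4^2 = 1×16 = 16 (Pollak)
Check (1,1,1) → sorted (1,1,1): b_i ≤ i ∀i, a PF.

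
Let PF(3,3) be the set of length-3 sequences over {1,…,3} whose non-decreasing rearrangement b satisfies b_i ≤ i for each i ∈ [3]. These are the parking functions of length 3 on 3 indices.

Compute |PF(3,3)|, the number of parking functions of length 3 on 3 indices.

16

Count = (3+1−3)·(3+1)^{3−1} = 1·16 = 16 [KW]
One tuple (2,1,1) → sorted (1,1,2): b_i ≤ i ∀i, a PF.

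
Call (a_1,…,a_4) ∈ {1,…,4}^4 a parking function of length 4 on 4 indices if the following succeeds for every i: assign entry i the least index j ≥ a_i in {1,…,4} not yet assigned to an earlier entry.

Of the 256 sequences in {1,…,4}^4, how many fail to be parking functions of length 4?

|PF(4,4)| = (5−4)·5^(4−1) = 1×125 = 125 (Konheim–Weiss)
One tuple (3,2,4,4) → sorted (2,3,4,4): b_1=2>1, not a PF.
So 256 − 125 = 131 fail.

131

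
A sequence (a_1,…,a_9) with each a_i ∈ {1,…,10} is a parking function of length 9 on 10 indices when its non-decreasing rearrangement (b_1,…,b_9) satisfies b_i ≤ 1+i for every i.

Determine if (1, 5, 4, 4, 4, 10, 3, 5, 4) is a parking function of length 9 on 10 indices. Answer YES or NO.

Rearranged: b = (1, 3, 4, 4, 4, 4, 5, 5, 10).
  b_1=1 ≤ 2
  b_2=3 ≤ 3
  b_3=4 ≤ 4
  b_4=4 ≤ 5
  b_5=4 ≤ 6
  b_6=4 ≤ 7
  b_7=5 ≤ 8
  b_8=5 ≤ 9
  b_9=10 ≤ 10
All bounds hold ⇒ YES

YES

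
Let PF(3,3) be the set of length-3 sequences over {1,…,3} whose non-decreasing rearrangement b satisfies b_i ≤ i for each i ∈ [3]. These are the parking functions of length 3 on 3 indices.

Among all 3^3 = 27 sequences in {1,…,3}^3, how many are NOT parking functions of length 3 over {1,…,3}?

11

Count = (4−3)·4^(3−1) = 1·16 = 16 (Konheim–Weiss)
E.g. (3,3,3) → sorted (3,3,3): b_1=3>1, not a PF.
3^3 − 16 = 27 − 16 = 11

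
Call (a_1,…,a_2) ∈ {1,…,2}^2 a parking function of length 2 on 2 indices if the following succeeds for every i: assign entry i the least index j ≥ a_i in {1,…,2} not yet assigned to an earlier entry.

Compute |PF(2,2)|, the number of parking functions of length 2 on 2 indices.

|PF| = (2+1−2)·(2+1)^{2−1} = 1·3 = 3
One tuple (2,1) → sorted (1,2): b_i ≤ i ∀i, a PF.

3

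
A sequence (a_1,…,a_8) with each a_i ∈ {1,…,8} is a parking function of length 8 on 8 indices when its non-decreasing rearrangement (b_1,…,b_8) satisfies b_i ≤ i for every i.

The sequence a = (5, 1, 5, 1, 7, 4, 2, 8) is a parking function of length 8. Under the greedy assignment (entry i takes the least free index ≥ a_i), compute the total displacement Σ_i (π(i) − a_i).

3

Σπ(i) = 1+…+8 = 36; Σa = 5+1+5+1+7+4+2+8 = 33; disp = 36−33 = 3.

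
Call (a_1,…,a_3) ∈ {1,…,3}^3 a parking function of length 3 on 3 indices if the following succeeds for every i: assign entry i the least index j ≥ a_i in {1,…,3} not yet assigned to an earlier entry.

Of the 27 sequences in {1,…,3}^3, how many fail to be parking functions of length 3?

11

|PF| = (4−3)·4^(3−1) = 1×16 = 16 [KW]
Example (2,3,2) → sorted (2,2,3): b_1=2>1, not a PF.
So 27 − 16 = 11 fail.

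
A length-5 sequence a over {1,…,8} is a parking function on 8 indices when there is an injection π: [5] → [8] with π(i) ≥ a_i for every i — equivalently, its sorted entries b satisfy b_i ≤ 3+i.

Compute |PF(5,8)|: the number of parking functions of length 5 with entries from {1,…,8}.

26244

|PF(5,8)| = 4·9^4 = 4 · 6561 = 26244 (Pollak)
One tuple (3,2,1,8,3) → sorted (1,2,3,3,8): b_i ≤ 3+i ∀i, a PF.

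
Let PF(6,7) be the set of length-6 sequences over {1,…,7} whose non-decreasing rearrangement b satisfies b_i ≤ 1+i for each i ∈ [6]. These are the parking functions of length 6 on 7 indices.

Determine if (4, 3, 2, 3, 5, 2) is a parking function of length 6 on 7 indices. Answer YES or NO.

YES

Rearranged: b = (2, 2, 3, 3, 4, 5).
  b_1=2 ≤ 2
  b_2=2 ≤ 3
  b_3=3 ≤ 4
  b_4=3 ≤ 5
  b_5=4 ≤ 6
  b_6=5 ≤ 7
All bounds hold ⇒ YES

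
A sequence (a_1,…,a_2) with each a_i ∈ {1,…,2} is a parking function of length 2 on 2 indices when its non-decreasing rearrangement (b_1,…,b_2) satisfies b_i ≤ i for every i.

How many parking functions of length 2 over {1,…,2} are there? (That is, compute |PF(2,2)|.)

3

#PF = (2−2+1)·(2+1)^(2−1) = 1 · 3 = 3 [KW]
Check (1,2) → sorted (1,2): b_i ≤ i ∀i, a PF.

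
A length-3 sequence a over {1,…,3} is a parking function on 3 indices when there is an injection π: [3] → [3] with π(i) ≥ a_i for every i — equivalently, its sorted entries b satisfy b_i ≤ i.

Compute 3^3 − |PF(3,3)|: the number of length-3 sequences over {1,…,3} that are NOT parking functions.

#PF = (4−3)·4^(3−1) = 1 · 16 = 16 (Konheim–Weiss)
E.g. (3,3,3) → sorted (3,3,3): b_1=3>1, not a PF.
Total 27; non-PF = 27−16 = 11

11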